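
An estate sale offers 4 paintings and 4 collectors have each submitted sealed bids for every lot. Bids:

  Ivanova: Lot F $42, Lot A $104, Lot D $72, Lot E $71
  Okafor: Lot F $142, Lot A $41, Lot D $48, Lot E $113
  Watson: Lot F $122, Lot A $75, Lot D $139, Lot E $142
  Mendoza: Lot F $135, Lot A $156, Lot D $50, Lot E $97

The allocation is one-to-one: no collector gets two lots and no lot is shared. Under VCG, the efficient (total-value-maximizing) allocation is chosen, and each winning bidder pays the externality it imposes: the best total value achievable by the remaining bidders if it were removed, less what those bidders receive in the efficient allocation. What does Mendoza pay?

Mendoza pays $32.

Efficient allocation: Ivanova→Lot D ($72), Okafor→Lot F ($142), Watson→Lot E ($142), Mendoza→Lot A ($156); total welfare W = $512.
Mendoza receives Lot A at value $156, so the others get W − 156 = $356.
Without Mendoza: best allocation of the remaining 3 bidders over all 4 lots is Ivanova→Lot A ($104), Okafor→Lot F ($142), Watson→Lot E ($142), total $388.
VCG payment = (others' best without Mendoza) − (others' welfare with Mendoza) = 388 − 356 = $32.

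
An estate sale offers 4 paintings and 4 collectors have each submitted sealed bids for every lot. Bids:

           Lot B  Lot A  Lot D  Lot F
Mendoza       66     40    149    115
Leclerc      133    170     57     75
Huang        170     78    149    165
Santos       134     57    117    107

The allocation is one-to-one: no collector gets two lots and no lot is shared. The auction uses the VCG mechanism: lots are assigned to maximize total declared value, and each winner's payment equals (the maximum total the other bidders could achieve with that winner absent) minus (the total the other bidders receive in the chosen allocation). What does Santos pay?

Santos pays $5.

Efficient allocation: Mendoza→Lot D ($149), Leclerc→Lot A ($170), Huang→Lot F ($165), Santos→Lot B ($134); total welfare W = $618.
Santos receives Lot B at value $134, so the others get W − 134 = $484.
Without Santos: best allocation of the remaining 3 bidders over all 4 lots is Mendoza→Lot D ($149), Leclerc→Lot A ($170), Huang→Lot B ($170), total $489.
VCG payment = (others' best without Santos) − (others' welfare with Santos) = 489 − 484 = $5.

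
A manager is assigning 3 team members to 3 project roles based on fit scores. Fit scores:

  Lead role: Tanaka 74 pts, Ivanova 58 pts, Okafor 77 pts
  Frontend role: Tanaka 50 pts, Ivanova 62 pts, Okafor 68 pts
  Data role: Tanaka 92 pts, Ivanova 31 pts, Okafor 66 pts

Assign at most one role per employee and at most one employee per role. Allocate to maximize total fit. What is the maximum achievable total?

Optimal: Tanaka→Data role (92 pts), Ivanova→Frontend role (62 pts), Okafor→Lead role (77 pts) — total 92+62+77 = 231 pts.
No other one-to-one assignment exceeds 231 pts.

Max total: 231 pts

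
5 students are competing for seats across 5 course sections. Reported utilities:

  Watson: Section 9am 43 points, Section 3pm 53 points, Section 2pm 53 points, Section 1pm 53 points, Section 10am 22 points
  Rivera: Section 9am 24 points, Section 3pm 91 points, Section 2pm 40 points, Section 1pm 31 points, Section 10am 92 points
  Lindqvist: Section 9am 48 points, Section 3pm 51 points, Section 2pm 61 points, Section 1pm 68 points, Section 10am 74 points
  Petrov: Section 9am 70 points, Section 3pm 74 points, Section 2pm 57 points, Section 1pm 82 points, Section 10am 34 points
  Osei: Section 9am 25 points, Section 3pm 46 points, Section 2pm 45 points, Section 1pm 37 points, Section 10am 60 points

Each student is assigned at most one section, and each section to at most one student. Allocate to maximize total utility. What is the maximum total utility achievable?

Max total: 342 points

This is a one-to-one assignment (maximum-weight bipartite matching).
Optimal: Watson→Section 2pm (53 points), Rivera→Section 3pm (91 points), Lindqvist→Section 1pm (68 points), Petrov→Section 9am (70 points), Osei→Section 10am (60 points) — total 53+91+68+70+60 = 342 points.
Max-entry greedy (repeatedly take the single best remaining cell) gives 313 points, worse by 29.
Next-best assignment: Watson→Section 9am, Rivera→Section 3pm, Lindqvist→Section 2pm, Petrov→Section 1pm, Osei→Section 10am = 337 points.
No other one-to-one assignment exceeds 342 points.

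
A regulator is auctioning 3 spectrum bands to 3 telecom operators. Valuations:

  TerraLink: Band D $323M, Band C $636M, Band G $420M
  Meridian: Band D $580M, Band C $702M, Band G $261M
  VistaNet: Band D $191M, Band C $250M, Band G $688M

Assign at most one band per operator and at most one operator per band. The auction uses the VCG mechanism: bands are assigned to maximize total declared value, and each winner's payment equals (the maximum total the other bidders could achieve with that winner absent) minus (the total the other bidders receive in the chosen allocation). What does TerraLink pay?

TerraLink pays $122M.

Efficient allocation: TerraLink→Band C ($636M), Meridian→Band D ($580M), VistaNet→Band G ($688M); total welfare W = $1904M.
TerraLink receives Band C at value $636M, so the others get W − 636 = $1268M.
Without TerraLink: best allocation of the remaining 2 bidders over all 3 bands is Meridian→Band C ($702M), VistaNet→Band G ($688M), total $1390M.
VCG payment = (others' best without TerraLink) − (others' welfare with TerraLink) = 1390 − 1268 = $122M.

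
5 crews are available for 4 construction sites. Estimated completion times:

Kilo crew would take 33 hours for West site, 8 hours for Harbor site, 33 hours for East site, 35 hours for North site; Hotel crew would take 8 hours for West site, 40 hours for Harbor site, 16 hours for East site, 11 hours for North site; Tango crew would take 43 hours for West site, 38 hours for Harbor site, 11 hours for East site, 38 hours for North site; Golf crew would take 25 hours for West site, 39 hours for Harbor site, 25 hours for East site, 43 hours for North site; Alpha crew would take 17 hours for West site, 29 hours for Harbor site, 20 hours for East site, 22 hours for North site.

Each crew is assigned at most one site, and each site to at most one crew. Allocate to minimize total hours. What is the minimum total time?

Optimal: Alpha crew→West site (17 hours), Kilo crew→Harbor site (8 hours), Tango crew→East site (11 hours), Hotel crew→North site (11 hours) — total 17+8+11+11 = 47 hours.
Min-entry greedy (repeatedly take the single cheapest remaining cell) gives 49 hours, worse by 2.
Checked against all permutations: 47 hours is optimal.

Minimum total: 47 hours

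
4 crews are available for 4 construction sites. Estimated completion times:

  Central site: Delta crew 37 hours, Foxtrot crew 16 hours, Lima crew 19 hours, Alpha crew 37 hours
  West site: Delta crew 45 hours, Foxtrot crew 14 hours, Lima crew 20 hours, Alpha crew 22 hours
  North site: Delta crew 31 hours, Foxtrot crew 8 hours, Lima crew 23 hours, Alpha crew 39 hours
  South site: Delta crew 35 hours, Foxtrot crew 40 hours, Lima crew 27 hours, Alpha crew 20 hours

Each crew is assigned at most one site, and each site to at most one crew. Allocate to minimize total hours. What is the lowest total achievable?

Optimal: Delta crew→North site (31 hours), Foxtrot crew→West site (14 hours), Lima crew→Central site (19 hours), Alpha crew→South site (20 hours) — total 31+14+19+20 = 84 hours.
Min-entry greedy (repeatedly take the single cheapest remaining cell) gives 92 hours, worse by 8.
Swapping Delta crew↔Alpha crew (Delta crew→South site 35 hours, Alpha crew→North site 39 hours) adds 23.

Minimum total: 84 hours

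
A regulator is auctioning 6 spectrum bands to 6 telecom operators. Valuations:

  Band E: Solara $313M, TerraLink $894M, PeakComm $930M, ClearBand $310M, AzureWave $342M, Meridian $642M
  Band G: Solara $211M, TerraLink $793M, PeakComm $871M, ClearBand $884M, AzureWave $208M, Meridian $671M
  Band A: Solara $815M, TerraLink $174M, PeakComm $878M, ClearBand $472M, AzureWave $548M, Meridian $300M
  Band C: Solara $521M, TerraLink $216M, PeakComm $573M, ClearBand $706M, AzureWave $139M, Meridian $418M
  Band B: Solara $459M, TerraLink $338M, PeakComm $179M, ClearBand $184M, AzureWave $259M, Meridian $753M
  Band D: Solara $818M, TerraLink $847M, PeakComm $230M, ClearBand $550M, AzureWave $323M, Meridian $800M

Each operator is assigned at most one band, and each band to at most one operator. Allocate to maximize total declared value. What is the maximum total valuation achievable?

Optimal: Solara→Band D ($818M), TerraLink→Band E ($894M), PeakComm→Band G ($871M), ClearBand→Band C ($706M), AzureWave→Band A ($548M), Meridian→Band B ($753M) — total 818+894+871+706+548+753 = $4590M.
Max-entry greedy (repeatedly take the single best remaining cell) gives $4368M, worse by 222.
Every other assignment is strictly worse.

Max total: $4590M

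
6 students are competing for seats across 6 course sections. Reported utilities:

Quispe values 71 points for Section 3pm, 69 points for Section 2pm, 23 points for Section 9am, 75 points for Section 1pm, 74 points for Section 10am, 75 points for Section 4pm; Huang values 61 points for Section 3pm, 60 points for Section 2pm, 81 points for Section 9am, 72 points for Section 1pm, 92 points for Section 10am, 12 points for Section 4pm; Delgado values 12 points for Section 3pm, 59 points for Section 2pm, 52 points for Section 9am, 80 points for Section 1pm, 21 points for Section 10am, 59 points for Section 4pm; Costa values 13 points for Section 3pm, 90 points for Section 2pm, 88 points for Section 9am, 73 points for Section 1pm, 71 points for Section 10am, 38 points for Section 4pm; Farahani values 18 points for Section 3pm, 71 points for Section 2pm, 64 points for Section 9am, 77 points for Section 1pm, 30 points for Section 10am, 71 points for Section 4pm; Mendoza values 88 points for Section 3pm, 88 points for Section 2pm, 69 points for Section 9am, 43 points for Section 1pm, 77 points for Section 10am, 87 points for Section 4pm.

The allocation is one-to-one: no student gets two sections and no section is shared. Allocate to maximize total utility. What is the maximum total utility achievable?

Optimal: Quispe→Section 4pm (75 points), Huang→Section 10am (92 points), Delgado→Section 1pm (80 points), Costa→Section 9am (88 points), Farahani→Section 2pm (71 points), Mendoza→Section 3pm (88 points) — total 75+92+80+88+71+88 = 494 points.
Next-best assignment: Quispe→Section 3pm, Huang→Section 10am, Delgado→Section 1pm, Costa→Section 9am, Farahani→Section 4pm, Mendoza→Section 2pm = 490 points.

Maximum total: 494 points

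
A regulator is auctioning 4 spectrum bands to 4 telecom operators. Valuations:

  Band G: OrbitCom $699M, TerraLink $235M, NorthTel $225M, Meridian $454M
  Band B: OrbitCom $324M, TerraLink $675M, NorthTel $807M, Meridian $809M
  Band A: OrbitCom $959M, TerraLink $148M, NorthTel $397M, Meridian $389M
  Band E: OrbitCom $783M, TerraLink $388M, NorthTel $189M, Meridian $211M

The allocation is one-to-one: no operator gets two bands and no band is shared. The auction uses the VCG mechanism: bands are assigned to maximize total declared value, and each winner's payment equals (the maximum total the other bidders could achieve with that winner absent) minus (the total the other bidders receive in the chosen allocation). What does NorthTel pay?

Efficient allocation: OrbitCom→Band A ($959M), TerraLink→Band E ($388M), NorthTel→Band B ($807M), Meridian→Band G ($454M); total welfare W = $2608M.
NorthTel receives Band B at value $807M, so the others get W − 807 = $1801M.
Without NorthTel: best allocation of the remaining 3 bidders over all 4 bands is OrbitCom→Band A ($959M), TerraLink→Band E ($388M), Meridian→Band B ($809M), total $2156M.
VCG payment = (others' best without NorthTel) − (others' welfare with NorthTel) = 2156 − 1801 = $355M.

NorthTel pays $355M.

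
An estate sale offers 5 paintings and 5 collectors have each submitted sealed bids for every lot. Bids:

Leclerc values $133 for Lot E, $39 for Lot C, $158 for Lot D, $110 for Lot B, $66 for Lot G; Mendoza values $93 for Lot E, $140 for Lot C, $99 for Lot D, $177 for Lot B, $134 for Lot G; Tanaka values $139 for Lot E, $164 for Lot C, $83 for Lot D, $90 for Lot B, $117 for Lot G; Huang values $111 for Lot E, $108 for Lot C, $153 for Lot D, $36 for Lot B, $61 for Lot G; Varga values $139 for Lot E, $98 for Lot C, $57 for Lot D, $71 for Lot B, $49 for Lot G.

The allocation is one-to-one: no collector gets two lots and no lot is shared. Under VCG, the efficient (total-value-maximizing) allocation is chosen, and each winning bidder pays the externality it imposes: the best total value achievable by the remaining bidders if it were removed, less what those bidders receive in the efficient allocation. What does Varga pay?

Varga pays $66.

Efficient allocation: Leclerc→Lot B ($110), Mendoza→Lot G ($134), Tanaka→Lot C ($164), Huang→Lot D ($153), Varga→Lot E ($139); total welfare W = $700.
Varga receives Lot E at value $139, so the others get W − 139 = $561.
Without Varga: best allocation of the remaining 4 bidders over all 5 lots is Leclerc→Lot E ($133), Mendoza→Lot B ($177), Tanaka→Lot C ($164), Huang→Lot D ($153), total $627.
VCG payment = (others' best without Varga) − (others' welfare with Varga) = 627 − 561 = $66.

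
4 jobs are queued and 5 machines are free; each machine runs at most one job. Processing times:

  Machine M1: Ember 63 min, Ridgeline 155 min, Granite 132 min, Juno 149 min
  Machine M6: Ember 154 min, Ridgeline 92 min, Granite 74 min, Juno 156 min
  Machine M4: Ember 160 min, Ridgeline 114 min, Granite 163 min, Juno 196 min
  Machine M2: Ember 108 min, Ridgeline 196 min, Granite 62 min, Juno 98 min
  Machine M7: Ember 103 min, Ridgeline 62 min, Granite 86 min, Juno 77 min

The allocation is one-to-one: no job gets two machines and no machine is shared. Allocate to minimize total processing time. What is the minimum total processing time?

Optimal: Ember→Machine M1 (63 min), Ridgeline→Machine M6 (92 min), Granite→Machine M2 (62 min), Juno→Machine M7 (77 min) — total 63+92+62+77 = 294 min.
Row-greedy (each job in turn takes its cheapest remaining machine) gives 343 min, worse by 49.
Next-best assignment: Ember→Machine M1, Ridgeline→Machine M7, Granite→Machine M6, Juno→Machine M2 = 297 min.
Every other assignment is strictly worse.

Min total: 294 min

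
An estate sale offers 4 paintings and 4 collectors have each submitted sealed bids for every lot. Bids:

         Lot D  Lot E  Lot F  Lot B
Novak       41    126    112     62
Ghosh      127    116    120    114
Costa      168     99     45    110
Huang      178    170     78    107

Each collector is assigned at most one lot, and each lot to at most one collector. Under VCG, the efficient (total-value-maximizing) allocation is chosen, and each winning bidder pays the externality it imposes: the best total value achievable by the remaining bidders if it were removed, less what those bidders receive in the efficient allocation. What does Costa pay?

Efficient allocation: Novak→Lot F ($112), Ghosh→Lot B ($114), Costa→Lot D ($168), Huang→Lot E ($170); total welfare W = $564.
Costa receives Lot D at value $168, so the others get W − 168 = $396.
Without Costa: best allocation of the remaining 3 bidders over all 4 lots is Novak→Lot E ($126), Ghosh→Lot F ($120), Huang→Lot D ($178), total $424.
VCG payment = (others' best without Costa) − (others' welfare with Costa) = 424 − 396 = $28.

Costa pays $28.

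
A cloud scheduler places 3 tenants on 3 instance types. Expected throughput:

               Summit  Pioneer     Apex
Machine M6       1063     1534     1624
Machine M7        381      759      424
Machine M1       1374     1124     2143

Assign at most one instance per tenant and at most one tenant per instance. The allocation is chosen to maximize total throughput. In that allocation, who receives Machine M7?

Optimal: Summit→Machine M7 (381 ops/s), Pioneer→Machine M6 (1534 ops/s), Apex→Machine M1 (2143 ops/s) — total 381+1534+2143 = 4058 ops/s.
Row-greedy (each tenant in turn takes its best remaining instance) gives 3332 ops/s, worse by 726.
Next-best assignment: Summit→Machine M6, Pioneer→Machine M7, Apex→Machine M1 = 3965 ops/s.
Summit's own top instance is Machine M1 (1374 ops/s), but forcing Summit→Machine M1 and reassigning the rest optimally gives only 3757 ops/s — worse by 301.

Summit receives Machine M7.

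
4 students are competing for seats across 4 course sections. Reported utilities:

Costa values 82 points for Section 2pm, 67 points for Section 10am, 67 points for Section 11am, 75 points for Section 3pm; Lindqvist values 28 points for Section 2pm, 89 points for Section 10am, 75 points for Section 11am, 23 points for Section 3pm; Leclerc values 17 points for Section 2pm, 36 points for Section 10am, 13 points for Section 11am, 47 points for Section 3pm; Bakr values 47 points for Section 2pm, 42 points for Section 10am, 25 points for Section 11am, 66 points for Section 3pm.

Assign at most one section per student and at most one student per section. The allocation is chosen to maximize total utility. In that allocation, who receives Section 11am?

Optimal: Costa→Section 2pm (82 points), Lindqvist→Section 11am (75 points), Leclerc→Section 10am (36 points), Bakr→Section 3pm (66 points) — total 82+75+36+66 = 259 points.
Column-greedy (each section in turn goes to its best remaining student) gives 243 points, worse by 16.
Next-best assignment: Costa→Section 2pm, Lindqvist→Section 10am, Leclerc→Section 11am, Bakr→Section 3pm = 250 points.
Swapping Lindqvist↔Bakr (Lindqvist→Section 3pm 23 points, Bakr→Section 11am 25 points) loses 93.
Lindqvist's own top section is Section 10am (89 points), but forcing Lindqvist→Section 10am and reassigning the rest optimally gives only 250 points — worse by 9.

Lindqvist receives Section 11am.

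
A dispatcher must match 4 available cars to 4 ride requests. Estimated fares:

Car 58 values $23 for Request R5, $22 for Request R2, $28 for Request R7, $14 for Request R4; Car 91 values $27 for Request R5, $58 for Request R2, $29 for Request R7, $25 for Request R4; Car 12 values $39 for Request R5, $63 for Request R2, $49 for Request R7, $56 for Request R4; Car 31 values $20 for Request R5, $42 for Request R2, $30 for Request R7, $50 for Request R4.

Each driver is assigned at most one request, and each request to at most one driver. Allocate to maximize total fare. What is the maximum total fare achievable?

Maximum total: $180

Optimal: Car 58→Request R5 ($23), Car 91→Request R2 ($58), Car 12→Request R7 ($49), Car 31→Request R4 ($50) — total 23+58+49+50 = $180.
Max-entry greedy (repeatedly take the single best remaining cell) gives $165, worse by 15.
Swapping Car 58↔Car 91 (Car 58→Request R2 $22, Car 91→Request R5 $27) loses 32.
No other one-to-one assignment exceeds $180.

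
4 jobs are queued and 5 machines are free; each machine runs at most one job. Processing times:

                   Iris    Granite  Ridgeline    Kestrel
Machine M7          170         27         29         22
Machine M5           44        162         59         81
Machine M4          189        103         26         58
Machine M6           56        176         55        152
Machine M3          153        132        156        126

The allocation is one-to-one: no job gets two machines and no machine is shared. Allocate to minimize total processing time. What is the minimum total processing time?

Optimal: Iris→Machine M5 (44 min), Granite→Machine M7 (27 min), Ridgeline→Machine M6 (55 min), Kestrel→Machine M4 (58 min) — total 44+27+55+58 = 184 min.
Row-greedy (each job in turn takes its cheapest remaining machine) gives 223 min, worse by 39.
Next-best assignment: Iris→Machine M6, Granite→Machine M7, Ridgeline→Machine M4, Kestrel→Machine M5 = 190 min.
No other one-to-one assignment undercuts 184 min.

Min total: 184 min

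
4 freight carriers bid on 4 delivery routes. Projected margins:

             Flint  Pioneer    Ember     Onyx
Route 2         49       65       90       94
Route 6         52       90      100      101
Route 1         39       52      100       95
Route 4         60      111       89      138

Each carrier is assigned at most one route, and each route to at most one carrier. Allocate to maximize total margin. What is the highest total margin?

Max total: $377k

Optimal: Flint→Route 2 ($49k), Pioneer→Route 6 ($90k), Ember→Route 1 ($100k), Onyx→Route 4 ($138k) — total 49+90+100+138 = $377k.
Column-greedy (each route in turn goes to its best remaining carrier) gives $306k, worse by 71.
Next-best assignment: Flint→Route 2, Pioneer→Route 4, Ember→Route 1, Onyx→Route 6 = $361k.
Swapping Pioneer↔Ember (Pioneer→Route 1 $52k, Ember→Route 6 $100k) loses 38.
No other one-to-one assignment exceeds $377k.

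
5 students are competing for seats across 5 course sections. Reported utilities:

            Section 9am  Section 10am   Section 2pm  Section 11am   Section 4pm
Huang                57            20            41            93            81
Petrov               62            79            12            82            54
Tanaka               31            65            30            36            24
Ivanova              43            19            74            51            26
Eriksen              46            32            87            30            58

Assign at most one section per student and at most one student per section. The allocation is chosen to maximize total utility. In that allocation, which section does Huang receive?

Optimal: Huang→Section 4pm (81 points), Petrov→Section 11am (82 points), Tanaka→Section 10am (65 points), Ivanova→Section 9am (43 points), Eriksen→Section 2pm (87 points) — total 81+82+65+43+87 = 358 points.
Row-greedy (each student in turn takes its best remaining section) gives 335 points, worse by 23.
Huang's own top section is Section 11am (93 points), but forcing Huang→Section 11am and reassigning the rest optimally gives only 352 points — worse by 6.

Huang receives Section 4pm.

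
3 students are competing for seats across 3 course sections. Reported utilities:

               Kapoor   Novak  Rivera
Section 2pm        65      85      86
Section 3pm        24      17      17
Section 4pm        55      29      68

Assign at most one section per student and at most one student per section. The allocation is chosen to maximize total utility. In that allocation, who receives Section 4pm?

Rivera receives Section 4pm.

Optimal: Kapoor→Section 3pm (24 points), Novak→Section 2pm (85 points), Rivera→Section 4pm (68 points) — total 24+85+68 = 177 points.
Max-entry greedy (repeatedly take the single best remaining cell) gives 158 points, worse by 19.
Next-best assignment: Kapoor→Section 4pm, Novak→Section 3pm, Rivera→Section 2pm = 158 points.
Checked against all permutations: 177 points is optimal.
Rivera's own top section is Section 2pm (86 points), but forcing Rivera→Section 2pm and reassigning the rest optimally gives only 158 points — worse by 19.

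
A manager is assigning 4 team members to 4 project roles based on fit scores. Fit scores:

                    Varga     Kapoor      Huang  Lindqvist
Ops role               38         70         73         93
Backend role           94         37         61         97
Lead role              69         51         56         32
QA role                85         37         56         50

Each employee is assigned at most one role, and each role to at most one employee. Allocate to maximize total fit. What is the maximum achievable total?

Optimal: Varga→QA role (85 pts), Kapoor→Ops role (70 pts), Huang→Lead role (56 pts), Lindqvist→Backend role (97 pts) — total 85+70+56+97 = 308 pts.
Next-best assignment: Varga→QA role, Kapoor→Lead role, Huang→Ops role, Lindqvist→Backend role = 306 pts.
Swapping Lindqvist↔Varga (Lindqvist→QA role 50 pts, Varga→Backend role 94 pts) loses 38.

Max total: 308 pts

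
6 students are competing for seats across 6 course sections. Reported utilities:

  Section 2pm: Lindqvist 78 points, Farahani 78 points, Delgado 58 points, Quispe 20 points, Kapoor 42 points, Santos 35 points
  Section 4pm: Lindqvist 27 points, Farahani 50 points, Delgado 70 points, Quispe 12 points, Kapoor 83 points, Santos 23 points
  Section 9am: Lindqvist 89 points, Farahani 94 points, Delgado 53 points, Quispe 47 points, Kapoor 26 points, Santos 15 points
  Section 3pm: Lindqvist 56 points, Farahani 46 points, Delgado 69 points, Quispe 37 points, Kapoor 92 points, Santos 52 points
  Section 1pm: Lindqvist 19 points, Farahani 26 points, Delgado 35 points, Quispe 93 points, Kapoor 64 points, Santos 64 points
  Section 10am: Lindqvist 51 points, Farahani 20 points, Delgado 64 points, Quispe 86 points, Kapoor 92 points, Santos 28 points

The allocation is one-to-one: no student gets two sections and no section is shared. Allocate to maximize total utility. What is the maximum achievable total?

Maximum total: 484 points

This is the linear assignment problem.
Optimal: Lindqvist→Section 2pm (78 points), Farahani→Section 9am (94 points), Delgado→Section 4pm (70 points), Quispe→Section 10am (86 points), Kapoor→Section 3pm (92 points), Santos→Section 1pm (64 points) — total 78+94+70+86+92+64 = 484 points.
Max-entry greedy (repeatedly take the single best remaining cell) gives 455 points, worse by 29.
Next-best assignment: Lindqvist→Section 2pm, Farahani→Section 9am, Delgado→Section 4pm, Quispe→Section 1pm, Kapoor→Section 10am, Santos→Section 3pm = 479 points.
Every other assignment is strictly worse.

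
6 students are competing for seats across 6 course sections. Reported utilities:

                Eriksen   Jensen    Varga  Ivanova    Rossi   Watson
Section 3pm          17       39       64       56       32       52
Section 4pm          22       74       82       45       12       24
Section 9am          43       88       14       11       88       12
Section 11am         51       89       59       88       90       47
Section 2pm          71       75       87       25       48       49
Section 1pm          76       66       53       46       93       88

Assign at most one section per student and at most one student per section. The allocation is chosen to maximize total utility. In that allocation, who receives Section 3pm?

This is a one-to-one assignment (maximum-weight bipartite matching).
Optimal: Eriksen→Section 2pm (71 points), Jensen→Section 9am (88 points), Varga→Section 4pm (82 points), Ivanova→Section 3pm (56 points), Rossi→Section 11am (90 points), Watson→Section 1pm (88 points) — total 71+88+82+56+90+88 = 475 points.
Max-entry greedy (repeatedly take the single best remaining cell) gives 392 points, worse by 83.
Next-best assignment: Eriksen→Section 2pm, Jensen→Section 9am, Varga→Section 4pm, Ivanova→Section 11am, Rossi→Section 1pm, Watson→Section 3pm = 474 points.
Ivanova's own top section is Section 11am (88 points), but forcing Ivanova→Section 11am and reassigning the rest optimally gives only 474 points — worse by 1.

Ivanova receives Section 3pm.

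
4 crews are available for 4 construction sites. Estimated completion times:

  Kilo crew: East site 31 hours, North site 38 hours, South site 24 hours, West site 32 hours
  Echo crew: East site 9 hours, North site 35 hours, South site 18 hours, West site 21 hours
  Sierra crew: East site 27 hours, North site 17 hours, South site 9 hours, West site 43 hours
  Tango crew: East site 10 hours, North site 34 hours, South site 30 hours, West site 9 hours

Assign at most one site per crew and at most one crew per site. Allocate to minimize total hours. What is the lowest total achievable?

Optimal: Kilo crew→South site (24 hours), Echo crew→East site (9 hours), Sierra crew→North site (17 hours), Tango crew→West site (9 hours) — total 24+9+17+9 = 59 hours.
Min-entry greedy (repeatedly take the single cheapest remaining cell) gives 65 hours, worse by 6.
Swapping Tango crew↔Echo crew (Tango crew→East site 10 hours, Echo crew→West site 21 hours) adds 13.
Checked against all permutations: 59 hours is optimal.

Min total: 59 hours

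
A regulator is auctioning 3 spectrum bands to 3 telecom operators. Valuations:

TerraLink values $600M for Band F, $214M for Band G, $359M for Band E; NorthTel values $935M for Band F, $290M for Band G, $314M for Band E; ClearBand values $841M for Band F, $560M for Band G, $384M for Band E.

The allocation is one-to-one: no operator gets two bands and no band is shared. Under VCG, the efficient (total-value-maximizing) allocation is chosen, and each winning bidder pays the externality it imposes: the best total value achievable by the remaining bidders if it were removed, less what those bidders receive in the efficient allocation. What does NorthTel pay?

NorthTel pays $281M.

Efficient allocation: TerraLink→Band E ($359M), NorthTel→Band F ($935M), ClearBand→Band G ($560M); total welfare W = $1854M.
NorthTel receives Band F at value $935M, so the others get W − 935 = $919M.
Without NorthTel: best allocation of the remaining 2 bidders over all 3 bands is TerraLink→Band E ($359M), ClearBand→Band F ($841M), total $1200M.
VCG payment = (others' best without NorthTel) − (others' welfare with NorthTel) = 1200 − 919 = $281M.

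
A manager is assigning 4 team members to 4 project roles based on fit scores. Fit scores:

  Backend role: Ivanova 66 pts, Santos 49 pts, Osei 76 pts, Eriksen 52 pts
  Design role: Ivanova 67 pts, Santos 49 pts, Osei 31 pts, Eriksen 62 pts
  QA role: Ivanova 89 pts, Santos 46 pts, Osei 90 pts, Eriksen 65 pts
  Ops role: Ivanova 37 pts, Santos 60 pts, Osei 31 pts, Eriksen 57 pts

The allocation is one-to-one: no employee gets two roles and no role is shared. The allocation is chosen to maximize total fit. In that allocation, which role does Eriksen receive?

This is a one-to-one assignment (maximum-weight bipartite matching).
Optimal: Ivanova→QA role (89 pts), Santos→Ops role (60 pts), Osei→Backend role (76 pts), Eriksen→Design role (62 pts) — total 89+60+76+62 = 287 pts.
Max-entry greedy (repeatedly take the single best remaining cell) gives 269 pts, worse by 18.
Eriksen's own top role is QA role (65 pts), but forcing Eriksen→QA role and reassigning the rest optimally gives only 268 pts — worse by 19.

Eriksen receives Design role.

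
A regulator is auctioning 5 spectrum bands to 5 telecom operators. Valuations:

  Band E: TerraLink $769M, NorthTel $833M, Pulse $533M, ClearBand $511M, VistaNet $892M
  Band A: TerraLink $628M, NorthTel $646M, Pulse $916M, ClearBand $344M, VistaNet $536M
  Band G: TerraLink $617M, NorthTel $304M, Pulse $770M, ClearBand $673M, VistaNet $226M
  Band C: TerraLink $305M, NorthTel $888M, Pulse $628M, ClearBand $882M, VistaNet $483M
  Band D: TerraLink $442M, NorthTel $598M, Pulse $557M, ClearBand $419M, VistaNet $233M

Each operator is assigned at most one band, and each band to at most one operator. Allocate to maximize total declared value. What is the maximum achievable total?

Maximum total: $3905M

Optimal: TerraLink→Band G ($617M), NorthTel→Band D ($598M), Pulse→Band A ($916M), ClearBand→Band C ($882M), VistaNet→Band E ($892M) — total 617+598+916+882+892 = $3905M.
Column-greedy (each band in turn goes to its best remaining operator) gives $3811M, worse by 94.
Next-best assignment: TerraLink→Band D, NorthTel→Band C, Pulse→Band A, ClearBand→Band G, VistaNet→Band E = $3811M.
No other one-to-one assignment exceeds $3905M.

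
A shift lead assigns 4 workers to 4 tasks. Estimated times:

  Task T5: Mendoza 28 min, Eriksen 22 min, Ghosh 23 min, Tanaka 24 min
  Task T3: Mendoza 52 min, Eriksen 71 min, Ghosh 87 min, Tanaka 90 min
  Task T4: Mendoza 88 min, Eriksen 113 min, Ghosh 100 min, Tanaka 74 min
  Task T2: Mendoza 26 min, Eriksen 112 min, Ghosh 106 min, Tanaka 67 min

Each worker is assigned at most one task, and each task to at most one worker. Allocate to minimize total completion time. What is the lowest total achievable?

This is a one-to-one assignment (minimum-cost bipartite matching).
Optimal: Mendoza→Task T2 (26 min), Eriksen→Task T3 (71 min), Ghosh→Task T5 (23 min), Tanaka→Task T4 (74 min) — total 26+71+23+74 = 194 min.
Min-entry greedy (repeatedly take the single cheapest remaining cell) gives 209 min, worse by 15.

Minimum total: 194 min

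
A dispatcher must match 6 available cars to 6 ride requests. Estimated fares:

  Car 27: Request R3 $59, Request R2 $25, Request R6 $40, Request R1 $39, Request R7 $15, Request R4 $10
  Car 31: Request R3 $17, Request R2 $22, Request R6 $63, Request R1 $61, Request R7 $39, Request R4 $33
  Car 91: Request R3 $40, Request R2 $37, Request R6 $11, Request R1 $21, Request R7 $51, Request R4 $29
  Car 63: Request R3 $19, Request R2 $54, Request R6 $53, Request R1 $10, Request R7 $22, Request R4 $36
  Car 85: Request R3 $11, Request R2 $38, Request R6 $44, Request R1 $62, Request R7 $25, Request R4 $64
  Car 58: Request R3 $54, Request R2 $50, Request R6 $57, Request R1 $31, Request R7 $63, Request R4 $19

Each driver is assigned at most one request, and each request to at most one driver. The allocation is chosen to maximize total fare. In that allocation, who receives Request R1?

Car 31 receives Request R1.

Optimal: Car 27→Request R3 ($59), Car 31→Request R1 ($61), Car 91→Request R7 ($51), Car 63→Request R2 ($54), Car 85→Request R4 ($64), Car 58→Request R6 ($57) — total 59+61+51+54+64+57 = $346.
Column-greedy (each request in turn goes to its best remaining driver) gives $330, worse by 16.
Next-best assignment: Car 27→Request R3, Car 31→Request R1, Car 91→Request R7, Car 63→Request R6, Car 85→Request R4, Car 58→Request R2 = $338.
No other one-to-one assignment exceeds $346.
Car 31's own top request is Request R6 ($63), but forcing Car 31→Request R6 and reassigning the rest optimally gives only $330 — worse by 16.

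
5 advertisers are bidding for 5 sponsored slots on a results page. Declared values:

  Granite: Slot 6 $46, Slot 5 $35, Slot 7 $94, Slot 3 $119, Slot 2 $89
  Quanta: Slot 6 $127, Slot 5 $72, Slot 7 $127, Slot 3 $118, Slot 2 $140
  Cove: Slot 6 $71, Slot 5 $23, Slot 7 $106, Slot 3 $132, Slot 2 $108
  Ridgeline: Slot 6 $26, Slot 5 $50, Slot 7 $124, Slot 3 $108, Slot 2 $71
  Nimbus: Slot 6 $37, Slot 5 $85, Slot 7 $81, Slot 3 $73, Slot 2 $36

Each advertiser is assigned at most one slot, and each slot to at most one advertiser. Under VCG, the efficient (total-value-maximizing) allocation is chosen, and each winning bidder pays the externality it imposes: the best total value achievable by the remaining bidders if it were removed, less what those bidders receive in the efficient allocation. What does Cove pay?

Cove pays $13.

Efficient allocation: Granite→Slot 3 ($119), Quanta→Slot 6 ($127), Cove→Slot 2 ($108), Ridgeline→Slot 7 ($124), Nimbus→Slot 5 ($85); total welfare W = $563.
Cove receives Slot 2 at value $108, so the others get W − 108 = $455.
Without Cove: best allocation of the remaining 4 bidders over all 5 slots is Granite→Slot 3 ($119), Quanta→Slot 2 ($140), Ridgeline→Slot 7 ($124), Nimbus→Slot 5 ($85), total $468.
VCG payment = (others' best without Cove) − (others' welfare with Cove) = 468 − 455 = $13.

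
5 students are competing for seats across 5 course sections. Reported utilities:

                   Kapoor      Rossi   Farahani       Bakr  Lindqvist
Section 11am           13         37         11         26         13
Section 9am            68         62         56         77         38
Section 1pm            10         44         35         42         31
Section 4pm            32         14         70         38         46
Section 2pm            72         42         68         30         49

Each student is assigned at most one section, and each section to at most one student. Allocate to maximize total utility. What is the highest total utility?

Optimal: Kapoor→Section 2pm (72 points), Rossi→Section 11am (37 points), Farahani→Section 4pm (70 points), Bakr→Section 9am (77 points), Lindqvist→Section 1pm (31 points) — total 72+37+70+77+31 = 287 points.
Column-greedy (each section in turn goes to its best remaining student) gives 267 points, worse by 20.
Swapping Lindqvist↔Kapoor (Lindqvist→Section 2pm 49 points, Kapoor→Section 1pm 10 points) loses 44.
Every other assignment is strictly worse.

Maximum total: 287 points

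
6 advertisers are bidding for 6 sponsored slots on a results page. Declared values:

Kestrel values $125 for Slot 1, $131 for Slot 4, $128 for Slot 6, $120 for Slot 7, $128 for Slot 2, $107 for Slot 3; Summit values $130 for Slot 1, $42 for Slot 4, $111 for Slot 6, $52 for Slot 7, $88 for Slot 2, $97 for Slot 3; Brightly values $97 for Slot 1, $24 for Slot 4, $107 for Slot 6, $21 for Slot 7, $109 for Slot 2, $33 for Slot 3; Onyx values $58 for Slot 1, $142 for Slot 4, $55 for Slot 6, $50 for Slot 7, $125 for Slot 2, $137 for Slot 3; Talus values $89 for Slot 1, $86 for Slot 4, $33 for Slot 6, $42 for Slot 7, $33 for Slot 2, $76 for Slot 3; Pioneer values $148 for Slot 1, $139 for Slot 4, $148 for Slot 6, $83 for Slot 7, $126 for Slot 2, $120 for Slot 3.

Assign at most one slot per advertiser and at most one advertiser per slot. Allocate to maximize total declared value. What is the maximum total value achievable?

Max total: $730

Optimal: Kestrel→Slot 7 ($120), Summit→Slot 1 ($130), Brightly→Slot 2 ($109), Onyx→Slot 3 ($137), Talus→Slot 4 ($86), Pioneer→Slot 6 ($148) — total 120+130+109+137+86+148 = $730.
Row-greedy (each advertiser in turn takes its best remaining slot) gives $697, worse by 33.
Next-best assignment: Kestrel→Slot 7, Summit→Slot 1, Brightly→Slot 2, Onyx→Slot 4, Talus→Slot 3, Pioneer→Slot 6 = $725.
Swapping Talus↔Pioneer (Talus→Slot 6 $33, Pioneer→Slot 4 $139) loses 62.
Checked against all permutations: $730 is optimal.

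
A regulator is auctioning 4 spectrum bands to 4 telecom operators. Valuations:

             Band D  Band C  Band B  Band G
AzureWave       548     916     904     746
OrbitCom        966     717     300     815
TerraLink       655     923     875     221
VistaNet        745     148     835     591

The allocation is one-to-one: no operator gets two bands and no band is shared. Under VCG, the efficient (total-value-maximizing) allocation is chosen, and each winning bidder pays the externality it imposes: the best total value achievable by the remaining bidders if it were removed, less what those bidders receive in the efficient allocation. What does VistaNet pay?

Efficient allocation: AzureWave→Band G ($746M), OrbitCom→Band D ($966M), TerraLink→Band C ($923M), VistaNet→Band B ($835M); total welfare W = $3470M.
VistaNet receives Band B at value $835M, so the others get W − 835 = $2635M.
Without VistaNet: best allocation of the remaining 3 bidders over all 4 bands is AzureWave→Band B ($904M), OrbitCom→Band D ($966M), TerraLink→Band C ($923M), total $2793M.
VCG payment = (others' best without VistaNet) − (others' welfare with VistaNet) = 2793 − 2635 = $158M.

VistaNet pays $158M.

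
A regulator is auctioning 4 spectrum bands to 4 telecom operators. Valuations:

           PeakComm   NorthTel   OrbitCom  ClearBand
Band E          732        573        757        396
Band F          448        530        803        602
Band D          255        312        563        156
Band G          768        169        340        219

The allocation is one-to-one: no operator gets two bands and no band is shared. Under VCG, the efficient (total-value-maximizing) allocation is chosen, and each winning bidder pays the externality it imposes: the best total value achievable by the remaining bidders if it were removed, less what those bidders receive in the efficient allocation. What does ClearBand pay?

Efficient allocation: PeakComm→Band G ($768M), NorthTel→Band E ($573M), OrbitCom→Band D ($563M), ClearBand→Band F ($602M); total welfare W = $2506M.
ClearBand receives Band F at value $602M, so the others get W − 602 = $1904M.
Without ClearBand: best allocation of the remaining 3 bidders over all 4 bands is PeakComm→Band G ($768M), NorthTel→Band E ($573M), OrbitCom→Band F ($803M), total $2144M.
VCG payment = (others' best without ClearBand) − (others' welfare with ClearBand) = 2144 − 1904 = $240M.

ClearBand pays $240M.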